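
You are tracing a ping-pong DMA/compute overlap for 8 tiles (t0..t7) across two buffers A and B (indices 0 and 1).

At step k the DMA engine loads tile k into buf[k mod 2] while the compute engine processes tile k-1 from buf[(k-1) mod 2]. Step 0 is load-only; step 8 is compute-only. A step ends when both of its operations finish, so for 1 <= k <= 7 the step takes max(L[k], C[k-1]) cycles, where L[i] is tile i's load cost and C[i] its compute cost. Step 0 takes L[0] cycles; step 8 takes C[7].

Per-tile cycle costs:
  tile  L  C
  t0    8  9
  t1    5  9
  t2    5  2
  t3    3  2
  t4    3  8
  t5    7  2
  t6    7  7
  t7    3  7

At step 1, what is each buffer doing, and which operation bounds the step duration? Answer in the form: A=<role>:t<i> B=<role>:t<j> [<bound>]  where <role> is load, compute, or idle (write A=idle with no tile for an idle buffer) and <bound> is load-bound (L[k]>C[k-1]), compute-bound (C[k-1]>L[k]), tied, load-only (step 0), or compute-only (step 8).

step 1: A=compute:t0 B=load:t1 [compute-bound]

step 0: L[0]=8 → dur=8, Σ=8 | A=load:t0 B=idle [load-only]
step 1: L[1]=5 C[0]=9 → dur=9, Σ=17 | A=compute:t0 B=load:t1 [compute-bound]
step 2: L[2]=5 C[1]=9 → dur=9, Σ=26 | A=load:t2 B=compute:t1 [compute-bound]
step 3: L[3]=3 C[2]=2 → dur=3, Σ=29 | A=compute:t2 B=load:t3 [load-bound]
step 4: L[4]=3 C[3]=2 → dur=3, Σ=32 | A=load:t4 B=compute:t3 [load-bound]
step 5: L[5]=7 C[4]=8 → dur=8, Σ=40 | A=compute:t4 B=load:t5 [compute-bound]
step 6: L[6]=7 C[5]=2 → dur=7, Σ=47 | A=load:t6 B=compute:t5 [load-bound]
step 7: L[7]=3 C[6]=7 → dur=7, Σ=54 | A=compute:t6 B=load:t7 [compute-bound]
step 8: C[7]=7 → dur=7, Σ=61 | A=idle B=compute:t7 [compute-only]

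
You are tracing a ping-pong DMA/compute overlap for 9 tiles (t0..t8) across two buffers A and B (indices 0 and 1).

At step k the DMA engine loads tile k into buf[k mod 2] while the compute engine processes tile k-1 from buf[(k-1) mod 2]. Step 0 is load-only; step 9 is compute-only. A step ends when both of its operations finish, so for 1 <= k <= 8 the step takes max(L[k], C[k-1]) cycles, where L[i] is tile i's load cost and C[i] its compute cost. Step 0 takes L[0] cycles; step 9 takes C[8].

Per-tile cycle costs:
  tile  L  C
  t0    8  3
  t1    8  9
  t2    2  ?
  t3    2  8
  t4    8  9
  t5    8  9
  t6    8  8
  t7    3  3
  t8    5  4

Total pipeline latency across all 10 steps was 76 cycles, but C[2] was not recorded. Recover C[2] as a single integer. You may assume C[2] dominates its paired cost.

step 0 | dur = L[0]=8 = 8
step 1 | dur = max(L[1]=8, C[0]=3) = 8
step 2 | dur = max(L[2]=2, C[1]=9) = 9
step 3 | dur = max(L[3]=2, C[2]=?) = C[2]  (unknown; binding)
step 4 | dur = max(L[4]=8, C[3]=8) = 8
step 5 | dur = max(L[5]=8, C[4]=9) = 9
step 6 | dur = max(L[6]=8, C[5]=9) = 9
step 7 | dur = max(L[7]=3, C[6]=8) = 8
step 8 | dur = max(L[8]=5, C[7]=3) = 5
step 9 | dur = C[8]=4 = 4
sum of known step durations = 68
dur[3] = total - known = 76 - 68 = 8
C[2] is the binding max in step 3, so C[2] = dur[3] = 8

C[2] = 8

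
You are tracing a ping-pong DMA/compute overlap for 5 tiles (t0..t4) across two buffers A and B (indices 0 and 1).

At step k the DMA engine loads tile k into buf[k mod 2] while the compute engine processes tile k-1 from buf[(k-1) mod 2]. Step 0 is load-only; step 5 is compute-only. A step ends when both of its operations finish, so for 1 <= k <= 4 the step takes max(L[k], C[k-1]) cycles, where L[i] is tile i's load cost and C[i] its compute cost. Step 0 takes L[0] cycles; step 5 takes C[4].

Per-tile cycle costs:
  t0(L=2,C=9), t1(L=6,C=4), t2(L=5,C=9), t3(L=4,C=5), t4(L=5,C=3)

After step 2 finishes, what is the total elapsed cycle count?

k=0 load=t0/2c comp=- wait=2 total=2
k=1 load=t1/6c comp=t0/9c wait=9 total=11
k=2 load=t2/5c comp=t1/4c wait=5 total=16
k=3 load=t3/4c comp=t2/9c wait=9 total=25
k=4 load=t4/5c comp=t3/5c wait=5 total=30
k=5 load=- comp=t4/3c wait=3 total=33

end_cycle[2] = 16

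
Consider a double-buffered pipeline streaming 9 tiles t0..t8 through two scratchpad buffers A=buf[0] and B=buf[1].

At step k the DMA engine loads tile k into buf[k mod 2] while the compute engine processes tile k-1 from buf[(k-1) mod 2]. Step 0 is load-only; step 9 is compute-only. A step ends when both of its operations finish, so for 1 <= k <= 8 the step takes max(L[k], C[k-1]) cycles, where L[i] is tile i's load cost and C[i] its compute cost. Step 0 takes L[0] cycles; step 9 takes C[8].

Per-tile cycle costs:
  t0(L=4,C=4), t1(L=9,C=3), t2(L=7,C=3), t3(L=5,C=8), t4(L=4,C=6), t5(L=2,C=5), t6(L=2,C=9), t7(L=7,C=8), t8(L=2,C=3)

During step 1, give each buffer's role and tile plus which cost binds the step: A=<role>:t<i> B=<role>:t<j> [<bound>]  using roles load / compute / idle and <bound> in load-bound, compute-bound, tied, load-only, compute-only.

step 1: A=compute:t0 B=load:t1 [load-bound]

step 0: L[0]=4 → dur=4, Σ=4 | A=load:t0 B=idle [load-only]
step 1: L[1]=9 C[0]=4 → dur=9, Σ=13 | A=compute:t0 B=load:t1 [load-bound]
step 2: L[2]=7 C[1]=3 → dur=7, Σ=20 | A=load:t2 B=compute:t1 [load-bound]
step 3: L[3]=5 C[2]=3 → dur=5, Σ=25 | A=compute:t2 B=load:t3 [load-bound]
step 4: L[4]=4 C[3]=8 → dur=8, Σ=33 | A=load:t4 B=compute:t3 [compute-bound]
step 5: L[5]=2 C[4]=6 → dur=6, Σ=39 | A=compute:t4 B=load:t5 [compute-bound]
step 6: L[6]=2 C[5]=5 → dur=5, Σ=44 | A=load:t6 B=compute:t5 [compute-bound]
step 7: L[7]=7 C[6]=9 → dur=9, Σ=53 | A=compute:t6 B=load:t7 [compute-bound]
step 8: L[8]=2 C[7]=8 → dur=8, Σ=61 | A=load:t8 B=compute:t7 [compute-bound]
step 9: C[8]=3 → dur=3, Σ=64 | A=compute:t8 B=idle [compute-only]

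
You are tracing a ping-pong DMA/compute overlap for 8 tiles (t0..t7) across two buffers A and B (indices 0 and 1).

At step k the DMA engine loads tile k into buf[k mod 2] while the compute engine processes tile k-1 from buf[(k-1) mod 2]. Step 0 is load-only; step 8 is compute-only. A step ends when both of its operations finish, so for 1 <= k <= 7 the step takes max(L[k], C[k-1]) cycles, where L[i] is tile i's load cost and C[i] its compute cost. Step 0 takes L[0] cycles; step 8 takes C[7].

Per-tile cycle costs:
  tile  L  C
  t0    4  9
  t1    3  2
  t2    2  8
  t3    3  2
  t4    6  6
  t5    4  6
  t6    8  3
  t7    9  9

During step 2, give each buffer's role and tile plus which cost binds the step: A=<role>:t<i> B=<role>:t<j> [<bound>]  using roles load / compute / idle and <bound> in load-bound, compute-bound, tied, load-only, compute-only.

step 2: A=load:t2 B=compute:t1 [tied]

k=0 load=t0/4c comp=- wait=4 total=4
k=1 load=t1/3c comp=t0/9c wait=9 total=13
k=2 load=t2/2c comp=t1/2c wait=2 total=15
k=3 load=t3/3c comp=t2/8c wait=8 total=23
k=4 load=t4/6c comp=t3/2c wait=6 total=29
k=5 load=t5/4c comp=t4/6c wait=6 total=35
k=6 load=t6/8c comp=t5/6c wait=8 total=43
k=7 load=t7/9c comp=t6/3c wait=9 total=52
k=8 load=- comp=t7/9c wait=9 total=61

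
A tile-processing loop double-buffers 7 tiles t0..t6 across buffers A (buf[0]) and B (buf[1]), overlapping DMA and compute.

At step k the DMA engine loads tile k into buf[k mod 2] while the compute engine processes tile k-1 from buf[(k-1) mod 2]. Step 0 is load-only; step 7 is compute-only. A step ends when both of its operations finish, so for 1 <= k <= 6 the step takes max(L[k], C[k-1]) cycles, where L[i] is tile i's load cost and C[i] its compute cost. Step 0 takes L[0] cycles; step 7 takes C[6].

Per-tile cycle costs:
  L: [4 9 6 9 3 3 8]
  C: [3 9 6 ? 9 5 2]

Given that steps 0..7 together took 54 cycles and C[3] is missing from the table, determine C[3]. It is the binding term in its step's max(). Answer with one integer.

C[3] = 4

step 0 | dur = L[0]=4 = 4
step 1 | dur = max(L[1]=9, C[0]=3) = 9
step 2 | dur = max(L[2]=6, C[1]=9) = 9
step 3 | dur = max(L[3]=9, C[2]=6) = 9
step 4 | dur = max(L[4]=3, C[3]=?) = C[3]  (unknown; binding)
step 5 | dur = max(L[5]=3, C[4]=9) = 9
step 6 | dur = max(L[6]=8, C[5]=5) = 8
step 7 | dur = C[6]=2 = 2
sum of known step durations = 50
dur[4] = total - known = 54 - 50 = 4
C[3] is the binding max in step 4, so C[3] = dur[4] = 4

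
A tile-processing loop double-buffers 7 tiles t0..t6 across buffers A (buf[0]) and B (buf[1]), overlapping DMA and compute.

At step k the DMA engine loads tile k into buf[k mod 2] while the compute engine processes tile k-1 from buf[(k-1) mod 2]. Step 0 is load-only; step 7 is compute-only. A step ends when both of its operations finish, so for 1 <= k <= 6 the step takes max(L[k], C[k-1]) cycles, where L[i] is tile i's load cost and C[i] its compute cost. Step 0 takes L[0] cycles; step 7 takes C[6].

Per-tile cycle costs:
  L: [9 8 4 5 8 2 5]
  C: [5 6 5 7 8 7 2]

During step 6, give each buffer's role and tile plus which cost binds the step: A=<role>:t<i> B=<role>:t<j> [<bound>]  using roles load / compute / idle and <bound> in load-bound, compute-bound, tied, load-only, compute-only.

[0] DMA t0→A (9c) ∥ CU idle ⇒ 9c, clock 9
[1] DMA t1→B (8c) ∥ CU A:t0 (5c) ⇒ 8c, clock 17
[2] DMA t2→A (4c) ∥ CU B:t1 (6c) ⇒ 6c, clock 23
[3] DMA t3→B (5c) ∥ CU A:t2 (5c) ⇒ 5c, clock 28
[4] DMA t4→A (8c) ∥ CU B:t3 (7c) ⇒ 8c, clock 36
[5] DMA t5→B (2c) ∥ CU A:t4 (8c) ⇒ 8c, clock 44
[6] DMA t6→A (5c) ∥ CU B:t5 (7c) ⇒ 7c, clock 51
[7] DMA idle ∥ CU A:t6 (2c) ⇒ 2c, clock 53

step 6: A=load:t6 B=compute:t5 [compute-bound]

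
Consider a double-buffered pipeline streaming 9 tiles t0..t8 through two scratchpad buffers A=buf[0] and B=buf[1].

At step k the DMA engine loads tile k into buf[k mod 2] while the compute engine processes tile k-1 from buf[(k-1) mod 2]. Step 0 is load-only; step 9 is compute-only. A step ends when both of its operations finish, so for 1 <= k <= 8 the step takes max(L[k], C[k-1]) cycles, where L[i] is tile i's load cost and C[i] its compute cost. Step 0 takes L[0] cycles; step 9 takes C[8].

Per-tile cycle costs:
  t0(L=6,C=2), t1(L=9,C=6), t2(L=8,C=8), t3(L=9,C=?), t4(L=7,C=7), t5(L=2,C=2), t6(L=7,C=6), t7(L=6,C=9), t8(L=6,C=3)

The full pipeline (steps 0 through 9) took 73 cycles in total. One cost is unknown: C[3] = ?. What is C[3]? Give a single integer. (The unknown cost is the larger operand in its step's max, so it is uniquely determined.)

C[3] = 9

step 0 → dur = L[0]=6 = 6
step 1 → dur = max(L[1]=9, C[0]=2) = 9
step 2 → dur = max(L[2]=8, C[1]=6) = 8
step 3 → dur = max(L[3]=9, C[2]=8) = 9
step 4 → dur = max(L[4]=7, C[3]=?) = C[3]  (unknown; binding)
step 5 → dur = max(L[5]=2, C[4]=7) = 7
step 6 → dur = max(L[6]=7, C[5]=2) = 7
step 7 → dur = max(L[7]=6, C[6]=6) = 6
step 8 → dur = max(L[8]=6, C[7]=9) = 9
step 9 → dur = C[8]=3 = 3
sum of known step durations = 64
dur[4] = total - known = 73 - 64 = 9
C[3] is the binding max in step 4, so C[3] = dur[4] = 9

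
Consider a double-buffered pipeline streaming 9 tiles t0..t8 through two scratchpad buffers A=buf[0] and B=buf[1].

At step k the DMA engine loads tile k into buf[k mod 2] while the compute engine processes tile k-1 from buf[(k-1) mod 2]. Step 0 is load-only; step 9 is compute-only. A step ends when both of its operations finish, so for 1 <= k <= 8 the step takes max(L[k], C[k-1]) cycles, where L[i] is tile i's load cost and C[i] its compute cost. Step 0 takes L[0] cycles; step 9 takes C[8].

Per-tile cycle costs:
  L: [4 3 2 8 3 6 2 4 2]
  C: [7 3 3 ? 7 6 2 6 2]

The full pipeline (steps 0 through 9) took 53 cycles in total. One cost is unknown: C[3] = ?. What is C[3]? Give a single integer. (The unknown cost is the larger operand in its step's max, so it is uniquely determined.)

C[3] = 6

step 0 → dur = L[0]=4 = 4
step 1 → dur = max(L[1]=3, C[0]=7) = 7
step 2 → dur = max(L[2]=2, C[1]=3) = 3
step 3 → dur = max(L[3]=8, C[2]=3) = 8
step 4 → dur = max(L[4]=3, C[3]=?) = C[3]  (unknown; binding)
step 5 → dur = max(L[5]=6, C[4]=7) = 7
step 6 → dur = max(L[6]=2, C[5]=6) = 6
step 7 → dur = max(L[7]=4, C[6]=2) = 4
step 8 → dur = max(L[8]=2, C[7]=6) = 6
step 9 → dur = C[8]=2 = 2
sum of known step durations = 47
dur[4] = total - known = 53 - 47 = 6
C[3] is the binding max in step 4, so C[3] = dur[4] = 6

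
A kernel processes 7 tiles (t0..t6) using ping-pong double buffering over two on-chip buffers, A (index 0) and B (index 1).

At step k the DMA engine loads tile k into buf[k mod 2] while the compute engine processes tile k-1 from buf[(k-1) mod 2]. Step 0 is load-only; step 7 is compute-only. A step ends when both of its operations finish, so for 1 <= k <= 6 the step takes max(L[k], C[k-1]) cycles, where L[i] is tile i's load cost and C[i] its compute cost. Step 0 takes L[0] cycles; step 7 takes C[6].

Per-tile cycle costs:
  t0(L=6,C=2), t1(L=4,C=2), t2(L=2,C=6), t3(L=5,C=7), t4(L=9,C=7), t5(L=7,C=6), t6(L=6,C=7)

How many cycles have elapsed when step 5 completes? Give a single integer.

k=0 load=t0/6c comp=- wait=6 total=6
k=1 load=t1/4c comp=t0/2c wait=4 total=10
k=2 load=t2/2c comp=t1/2c wait=2 total=12
k=3 load=t3/5c comp=t2/6c wait=6 total=18
k=4 load=t4/9c comp=t3/7c wait=9 total=27
k=5 load=t5/7c comp=t4/7c wait=7 total=34
k=6 load=t6/6c comp=t5/6c wait=6 total=40
k=7 load=- comp=t6/7c wait=7 total=47

end_cycle[5] = 34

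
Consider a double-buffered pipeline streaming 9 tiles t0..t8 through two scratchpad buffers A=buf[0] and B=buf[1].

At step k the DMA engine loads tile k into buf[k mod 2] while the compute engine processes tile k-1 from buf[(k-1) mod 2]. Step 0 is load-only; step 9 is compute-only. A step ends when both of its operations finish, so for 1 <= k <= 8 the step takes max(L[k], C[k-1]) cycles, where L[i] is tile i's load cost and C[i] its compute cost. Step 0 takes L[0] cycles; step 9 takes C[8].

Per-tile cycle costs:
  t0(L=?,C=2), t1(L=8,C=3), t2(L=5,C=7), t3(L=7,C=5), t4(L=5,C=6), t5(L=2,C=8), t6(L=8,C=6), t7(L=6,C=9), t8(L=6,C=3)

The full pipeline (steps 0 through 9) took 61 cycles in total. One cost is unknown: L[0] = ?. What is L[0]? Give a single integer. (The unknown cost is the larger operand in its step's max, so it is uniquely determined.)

L[0] = 4

step 0 | dur = L[0]=? = L[0]  (unknown; binding)
step 1 | dur = max(L[1]=8, C[0]=2) = 8
step 2 | dur = max(L[2]=5, C[1]=3) = 5
step 3 | dur = max(L[3]=7, C[2]=7) = 7
step 4 | dur = max(L[4]=5, C[3]=5) = 5
step 5 | dur = max(L[5]=2, C[4]=6) = 6
step 6 | dur = max(L[6]=8, C[5]=8) = 8
step 7 | dur = max(L[7]=6, C[6]=6) = 6
step 8 | dur = max(L[8]=6, C[7]=9) = 9
step 9 | dur = C[8]=3 = 3
sum of known step durations = 57
dur[0] = total - known = 61 - 57 = 4
L[0] is the binding max in step 0, so L[0] = dur[0] = 4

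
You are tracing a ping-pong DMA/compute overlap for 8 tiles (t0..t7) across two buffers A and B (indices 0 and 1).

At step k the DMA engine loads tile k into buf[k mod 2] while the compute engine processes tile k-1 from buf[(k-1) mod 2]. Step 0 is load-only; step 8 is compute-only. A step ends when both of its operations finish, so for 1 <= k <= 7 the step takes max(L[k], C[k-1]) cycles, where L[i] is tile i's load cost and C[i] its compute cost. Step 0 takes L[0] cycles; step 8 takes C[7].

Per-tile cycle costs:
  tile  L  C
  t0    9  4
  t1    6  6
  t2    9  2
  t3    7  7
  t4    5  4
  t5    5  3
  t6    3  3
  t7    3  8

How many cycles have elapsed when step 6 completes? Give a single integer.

  0. 9=9c; end=9; A:t0 B:-
  1. max(6,4)=6c; end=15; A:t0 B:t1
  2. max(9,6)=9c; end=24; A:t2 B:t1
  3. max(7,2)=7c; end=31; A:t2 B:t3
  4. max(5,7)=7c; end=38; A:t4 B:t3
  5. max(5,4)=5c; end=43; A:t4 B:t5
  6. max(3,3)=3c; end=46; A:t6 B:t5
  7. max(3,3)=3c; end=49; A:t6 B:t7
  8. 8=8c; end=57; A:t6 B:t7

end_cycle[6] = 46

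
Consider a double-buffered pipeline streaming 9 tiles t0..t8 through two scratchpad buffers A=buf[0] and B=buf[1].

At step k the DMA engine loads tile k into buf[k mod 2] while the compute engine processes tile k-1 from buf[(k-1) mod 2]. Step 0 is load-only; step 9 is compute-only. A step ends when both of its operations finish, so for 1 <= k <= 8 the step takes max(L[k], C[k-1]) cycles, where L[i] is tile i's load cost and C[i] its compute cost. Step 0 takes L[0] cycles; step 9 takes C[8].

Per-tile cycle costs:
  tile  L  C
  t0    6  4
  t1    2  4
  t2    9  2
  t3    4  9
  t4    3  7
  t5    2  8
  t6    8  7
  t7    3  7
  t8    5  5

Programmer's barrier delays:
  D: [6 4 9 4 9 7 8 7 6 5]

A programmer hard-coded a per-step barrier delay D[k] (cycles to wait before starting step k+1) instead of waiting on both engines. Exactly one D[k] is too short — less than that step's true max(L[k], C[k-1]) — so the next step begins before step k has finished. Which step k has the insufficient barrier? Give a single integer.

[0] required=L[0]=6=6 vs D=6 ok
[1] required=max(L[1]=2,C[0]=4)=4 vs D=4 ok
[2] required=max(L[2]=9,C[1]=4)=9 vs D=9 ok
[3] required=max(L[3]=4,C[2]=2)=4 vs D=4 ok
[4] required=max(L[4]=3,C[3]=9)=9 vs D=9 ok
[5] required=max(L[5]=2,C[4]=7)=7 vs D=7 ok
[6] required=max(L[6]=8,C[5]=8)=8 vs D=8 ok
[7] required=max(L[7]=3,C[6]=7)=7 vs D=7 ok
[8] required=max(L[8]=5,C[7]=7)=7 vs D=6 SHORT
[9] required=C[8]=5=5 vs D=5 ok

hazard at step 8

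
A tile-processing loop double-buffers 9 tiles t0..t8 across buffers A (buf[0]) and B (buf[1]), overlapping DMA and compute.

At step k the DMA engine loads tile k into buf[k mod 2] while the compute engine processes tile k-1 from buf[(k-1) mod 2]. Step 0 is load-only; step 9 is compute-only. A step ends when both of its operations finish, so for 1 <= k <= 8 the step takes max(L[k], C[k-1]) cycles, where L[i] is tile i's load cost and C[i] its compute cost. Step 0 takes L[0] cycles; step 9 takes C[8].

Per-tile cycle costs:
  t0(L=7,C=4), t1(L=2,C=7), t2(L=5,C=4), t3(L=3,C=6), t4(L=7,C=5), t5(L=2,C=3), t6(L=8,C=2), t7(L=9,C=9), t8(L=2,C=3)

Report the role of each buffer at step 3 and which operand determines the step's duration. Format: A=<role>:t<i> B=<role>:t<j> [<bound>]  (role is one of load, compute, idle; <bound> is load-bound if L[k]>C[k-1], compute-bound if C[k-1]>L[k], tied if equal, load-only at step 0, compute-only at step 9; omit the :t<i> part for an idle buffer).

step 0: L[0]=7 → dur=7, Σ=7 | A=load:t0 B=idle [load-only]
step 1: L[1]=2 C[0]=4 → dur=4, Σ=11 | A=compute:t0 B=load:t1 [compute-bound]
step 2: L[2]=5 C[1]=7 → dur=7, Σ=18 | A=load:t2 B=compute:t1 [compute-bound]
step 3: L[3]=3 C[2]=4 → dur=4, Σ=22 | A=compute:t2 B=load:t3 [compute-bound]
step 4: L[4]=7 C[3]=6 → dur=7, Σ=29 | A=load:t4 B=compute:t3 [load-bound]
step 5: L[5]=2 C[4]=5 → dur=5, Σ=34 | A=compute:t4 B=load:t5 [compute-bound]
step 6: L[6]=8 C[5]=3 → dur=8, Σ=42 | A=load:t6 B=compute:t5 [load-bound]
step 7: L[7]=9 C[6]=2 → dur=9, Σ=51 | A=compute:t6 B=load:t7 [load-bound]
step 8: L[8]=2 C[7]=9 → dur=9, Σ=60 | A=load:t8 B=compute:t7 [compute-bound]
step 9: C[8]=3 → dur=3, Σ=63 | A=compute:t8 B=idle [compute-only]

step 3: A=compute:t2 B=load:t3 [compute-bound]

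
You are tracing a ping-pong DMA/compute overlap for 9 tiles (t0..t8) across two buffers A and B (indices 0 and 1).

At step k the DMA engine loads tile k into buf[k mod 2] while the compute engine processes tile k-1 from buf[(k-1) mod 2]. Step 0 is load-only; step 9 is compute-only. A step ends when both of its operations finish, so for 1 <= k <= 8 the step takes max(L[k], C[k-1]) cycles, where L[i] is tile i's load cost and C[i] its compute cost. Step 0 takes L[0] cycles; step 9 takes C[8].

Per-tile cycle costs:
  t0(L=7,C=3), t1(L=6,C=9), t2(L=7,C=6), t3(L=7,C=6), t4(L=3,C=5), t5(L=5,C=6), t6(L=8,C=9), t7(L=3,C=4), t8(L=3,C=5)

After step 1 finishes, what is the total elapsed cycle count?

end_cycle[1] = 13

k=0 load=t0/7c comp=- wait=7 total=7
k=1 load=t1/6c comp=t0/3c wait=6 total=13
k=2 load=t2/7c comp=t1/9c wait=9 total=22
k=3 load=t3/7c comp=t2/6c wait=7 total=29
k=4 load=t4/3c comp=t3/6c wait=6 total=35
k=5 load=t5/5c comp=t4/5c wait=5 total=40
k=6 load=t6/8c comp=t5/6c wait=8 total=48
k=7 load=t7/3c comp=t6/9c wait=9 total=57
k=8 load=t8/3c comp=t7/4c wait=4 total=61
k=9 load=- comp=t8/5c wait=5 total=66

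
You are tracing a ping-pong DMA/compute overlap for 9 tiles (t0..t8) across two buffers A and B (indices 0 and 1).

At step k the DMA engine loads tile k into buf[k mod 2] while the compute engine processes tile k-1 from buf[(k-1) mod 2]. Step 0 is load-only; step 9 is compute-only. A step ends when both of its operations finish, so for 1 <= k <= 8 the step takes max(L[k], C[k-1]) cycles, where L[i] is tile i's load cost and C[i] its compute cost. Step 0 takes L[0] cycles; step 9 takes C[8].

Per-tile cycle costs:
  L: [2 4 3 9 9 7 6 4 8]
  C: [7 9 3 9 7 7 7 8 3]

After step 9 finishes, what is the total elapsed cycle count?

step 0: L[0]=2 → dur=2, Σ=2 | A=load:t0 B=idle [load-only]
step 1: L[1]=4 C[0]=7 → dur=7, Σ=9 | A=compute:t0 B=load:t1 [compute-bound]
step 2: L[2]=3 C[1]=9 → dur=9, Σ=18 | A=load:t2 B=compute:t1 [compute-bound]
step 3: L[3]=9 C[2]=3 → dur=9, Σ=27 | A=compute:t2 B=load:t3 [load-bound]
step 4: L[4]=9 C[3]=9 → dur=9, Σ=36 | A=load:t4 B=compute:t3 [tied]
step 5: L[5]=7 C[4]=7 → dur=7, Σ=43 | A=compute:t4 B=load:t5 [tied]
step 6: L[6]=6 C[5]=7 → dur=7, Σ=50 | A=load:t6 B=compute:t5 [compute-bound]
step 7: L[7]=4 C[6]=7 → dur=7, Σ=57 | A=compute:t6 B=load:t7 [compute-bound]
step 8: L[8]=8 C[7]=8 → dur=8, Σ=65 | A=load:t8 B=compute:t7 [tied]
step 9: C[8]=3 → dur=3, Σ=68 | A=compute:t8 B=idle [compute-only]

end_cycle[9] = 68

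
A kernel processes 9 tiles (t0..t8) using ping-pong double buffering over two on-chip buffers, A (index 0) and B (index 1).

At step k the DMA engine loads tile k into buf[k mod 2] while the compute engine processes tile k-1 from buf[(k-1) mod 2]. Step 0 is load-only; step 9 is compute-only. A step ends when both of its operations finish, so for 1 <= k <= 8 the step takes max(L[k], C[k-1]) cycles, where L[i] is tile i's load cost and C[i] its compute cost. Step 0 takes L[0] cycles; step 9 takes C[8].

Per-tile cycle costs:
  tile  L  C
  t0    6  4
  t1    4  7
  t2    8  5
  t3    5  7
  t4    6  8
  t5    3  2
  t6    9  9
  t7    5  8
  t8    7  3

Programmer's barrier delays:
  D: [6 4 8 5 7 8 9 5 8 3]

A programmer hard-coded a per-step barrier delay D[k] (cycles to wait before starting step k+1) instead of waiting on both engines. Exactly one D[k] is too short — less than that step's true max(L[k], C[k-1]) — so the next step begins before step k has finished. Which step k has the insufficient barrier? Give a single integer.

step 0: need L[0]=6 = 6; D[0]=6 ok
step 1: need max(L[1]=4,C[0]=4) = 4; D[1]=4 ok
step 2: need max(L[2]=8,C[1]=7) = 8; D[2]=8 ok
step 3: need max(L[3]=5,C[2]=5) = 5; D[3]=5 ok
step 4: need max(L[4]=6,C[3]=7) = 7; D[4]=7 ok
step 5: need max(L[5]=3,C[4]=8) = 8; D[5]=8 ok
step 6: need max(L[6]=9,C[5]=2) = 9; D[6]=9 ok
step 7: need max(L[7]=5,C[6]=9) = 9; D[7]=5 SHORT
step 8: need max(L[8]=7,C[7]=8) = 8; D[8]=8 ok
step 9: need C[8]=3 = 3; D[9]=3 ok

hazard at step 7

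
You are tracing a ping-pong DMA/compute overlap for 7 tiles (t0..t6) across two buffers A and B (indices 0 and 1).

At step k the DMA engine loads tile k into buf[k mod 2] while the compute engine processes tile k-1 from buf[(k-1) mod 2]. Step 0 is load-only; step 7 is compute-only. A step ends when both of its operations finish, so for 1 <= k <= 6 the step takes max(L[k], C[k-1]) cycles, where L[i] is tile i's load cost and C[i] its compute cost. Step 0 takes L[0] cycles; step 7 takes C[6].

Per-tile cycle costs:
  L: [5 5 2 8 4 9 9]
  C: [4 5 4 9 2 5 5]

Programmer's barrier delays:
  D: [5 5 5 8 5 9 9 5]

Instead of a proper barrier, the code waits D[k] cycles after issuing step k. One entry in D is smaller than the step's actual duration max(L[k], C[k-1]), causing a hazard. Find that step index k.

hazard at step 4

[0] required=L[0]=5=5 vs D=5 ok
[1] required=max(L[1]=5,C[0]=4)=5 vs D=5 ok
[2] required=max(L[2]=2,C[1]=5)=5 vs D=5 ok
[3] required=max(L[3]=8,C[2]=4)=8 vs D=8 ok
[4] required=max(L[4]=4,C[3]=9)=9 vs D=5 SHORT
[5] required=max(L[5]=9,C[4]=2)=9 vs D=9 ok
[6] required=max(L[6]=9,C[5]=5)=9 vs D=9 ok
[7] required=C[6]=5=5 vs D=5 ok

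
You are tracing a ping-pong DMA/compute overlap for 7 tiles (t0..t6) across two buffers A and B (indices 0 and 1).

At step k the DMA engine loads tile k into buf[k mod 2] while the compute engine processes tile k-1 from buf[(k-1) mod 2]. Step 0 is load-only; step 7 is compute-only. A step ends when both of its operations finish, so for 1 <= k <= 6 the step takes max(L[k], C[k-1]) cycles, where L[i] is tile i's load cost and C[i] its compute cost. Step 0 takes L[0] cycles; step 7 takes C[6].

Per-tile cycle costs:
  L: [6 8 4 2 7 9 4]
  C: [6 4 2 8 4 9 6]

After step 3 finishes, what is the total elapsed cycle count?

k=0 load=t0/6c comp=- wait=6 total=6
k=1 load=t1/8c comp=t0/6c wait=8 total=14
k=2 load=t2/4c comp=t1/4c wait=4 total=18
k=3 load=t3/2c comp=t2/2c wait=2 total=20
k=4 load=t4/7c comp=t3/8c wait=8 total=28
k=5 load=t5/9c comp=t4/4c wait=9 total=37
k=6 load=t6/4c comp=t5/9c wait=9 total=46
k=7 load=- comp=t6/6c wait=6 total=52

end_cycle[3] = 20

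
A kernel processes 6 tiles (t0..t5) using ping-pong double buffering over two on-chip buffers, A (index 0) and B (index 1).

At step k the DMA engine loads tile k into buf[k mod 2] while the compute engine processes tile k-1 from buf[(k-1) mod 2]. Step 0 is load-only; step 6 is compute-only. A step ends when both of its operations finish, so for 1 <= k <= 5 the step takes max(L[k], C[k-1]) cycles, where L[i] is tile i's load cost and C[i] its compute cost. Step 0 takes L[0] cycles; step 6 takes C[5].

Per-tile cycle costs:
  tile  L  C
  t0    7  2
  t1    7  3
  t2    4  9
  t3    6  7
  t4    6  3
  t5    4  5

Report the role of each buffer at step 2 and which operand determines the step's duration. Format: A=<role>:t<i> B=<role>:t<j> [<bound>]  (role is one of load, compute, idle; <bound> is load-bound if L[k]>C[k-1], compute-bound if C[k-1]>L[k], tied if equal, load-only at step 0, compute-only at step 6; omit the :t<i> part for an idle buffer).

step 2: A=load:t2 B=compute:t1 [load-bound]

k=0 load=t0/7c comp=- wait=7 total=7
k=1 load=t1/7c comp=t0/2c wait=7 total=14
k=2 load=t2/4c comp=t1/3c wait=4 total=18
k=3 load=t3/6c comp=t2/9c wait=9 total=27
k=4 load=t4/6c comp=t3/7c wait=7 total=34
k=5 load=t5/4c comp=t4/3c wait=4 total=38
k=6 load=- comp=t5/5c wait=5 total=43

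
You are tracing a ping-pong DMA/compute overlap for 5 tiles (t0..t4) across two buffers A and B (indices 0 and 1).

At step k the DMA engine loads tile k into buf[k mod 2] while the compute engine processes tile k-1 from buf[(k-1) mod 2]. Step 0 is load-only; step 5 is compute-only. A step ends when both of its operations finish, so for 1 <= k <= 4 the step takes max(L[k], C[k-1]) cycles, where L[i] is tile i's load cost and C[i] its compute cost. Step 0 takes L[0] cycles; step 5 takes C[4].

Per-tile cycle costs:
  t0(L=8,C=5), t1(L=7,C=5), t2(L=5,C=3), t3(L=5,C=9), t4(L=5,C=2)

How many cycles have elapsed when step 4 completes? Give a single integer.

step 0: L[0]=8 → dur=8, Σ=8 | A=load:t0 B=idle [load-only]
step 1: L[1]=7 C[0]=5 → dur=7, Σ=15 | A=compute:t0 B=load:t1 [load-bound]
step 2: L[2]=5 C[1]=5 → dur=5, Σ=20 | A=load:t2 B=compute:t1 [tied]
step 3: L[3]=5 C[2]=3 → dur=5, Σ=25 | A=compute:t2 B=load:t3 [load-bound]
step 4: L[4]=5 C[3]=9 → dur=9, Σ=34 | A=load:t4 B=compute:t3 [compute-bound]
step 5: C[4]=2 → dur=2, Σ=36 | A=compute:t4 B=idle [compute-only]

end_cycle[4] = 34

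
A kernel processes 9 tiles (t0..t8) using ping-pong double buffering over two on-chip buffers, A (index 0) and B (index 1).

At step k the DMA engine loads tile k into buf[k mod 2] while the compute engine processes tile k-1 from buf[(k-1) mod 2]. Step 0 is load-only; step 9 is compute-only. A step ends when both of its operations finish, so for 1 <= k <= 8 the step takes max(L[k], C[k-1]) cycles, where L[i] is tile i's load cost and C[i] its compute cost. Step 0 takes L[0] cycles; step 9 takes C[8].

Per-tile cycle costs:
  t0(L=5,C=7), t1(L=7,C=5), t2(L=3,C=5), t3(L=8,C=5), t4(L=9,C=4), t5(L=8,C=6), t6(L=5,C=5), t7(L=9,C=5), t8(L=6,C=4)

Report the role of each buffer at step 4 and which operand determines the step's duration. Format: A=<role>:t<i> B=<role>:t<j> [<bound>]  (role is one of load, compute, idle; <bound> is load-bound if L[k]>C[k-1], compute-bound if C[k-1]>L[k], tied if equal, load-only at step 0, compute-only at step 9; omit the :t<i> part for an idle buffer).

step 4: A=load:t4 B=compute:t3 [load-bound]

[0] DMA t0→A (5c) ∥ CU idle ⇒ 5c, clock 5
[1] DMA t1→B (7c) ∥ CU A:t0 (7c) ⇒ 7c, clock 12
[2] DMA t2→A (3c) ∥ CU B:t1 (5c) ⇒ 5c, clock 17
[3] DMA t3→B (8c) ∥ CU A:t2 (5c) ⇒ 8c, clock 25
[4] DMA t4→A (9c) ∥ CU B:t3 (5c) ⇒ 9c, clock 34
[5] DMA t5→B (8c) ∥ CU A:t4 (4c) ⇒ 8c, clock 42
[6] DMA t6→A (5c) ∥ CU B:t5 (6c) ⇒ 6c, clock 48
[7] DMA t7→B (9c) ∥ CU A:t6 (5c) ⇒ 9c, clock 57
[8] DMA t8→A (6c) ∥ CU B:t7 (5c) ⇒ 6c, clock 63
[9] DMA idle ∥ CU A:t8 (4c) ⇒ 4c, clock 67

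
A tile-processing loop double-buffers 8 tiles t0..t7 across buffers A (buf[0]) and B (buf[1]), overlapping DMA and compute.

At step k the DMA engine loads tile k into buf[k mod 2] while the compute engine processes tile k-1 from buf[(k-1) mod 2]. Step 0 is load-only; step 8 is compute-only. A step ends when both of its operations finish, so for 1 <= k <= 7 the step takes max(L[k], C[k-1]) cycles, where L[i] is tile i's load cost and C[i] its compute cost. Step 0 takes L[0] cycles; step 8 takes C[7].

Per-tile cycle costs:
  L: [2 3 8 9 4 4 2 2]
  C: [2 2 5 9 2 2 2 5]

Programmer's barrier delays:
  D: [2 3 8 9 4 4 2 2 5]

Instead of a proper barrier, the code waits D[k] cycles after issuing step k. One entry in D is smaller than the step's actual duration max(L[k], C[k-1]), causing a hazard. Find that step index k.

hazard at step 4

k=0 barrier L[0]=2→2c, D[0]=2 ok
k=1 barrier max(L[1]=3,C[0]=2)→3c, D[1]=3 ok
k=2 barrier max(L[2]=8,C[1]=2)→8c, D[2]=8 ok
k=3 barrier max(L[3]=9,C[2]=5)→9c, D[3]=9 ok
k=4 barrier max(L[4]=4,C[3]=9)→9c, D[4]=4 SHORT
k=5 barrier max(L[5]=4,C[4]=2)→4c, D[5]=4 ok
k=6 barrier max(L[6]=2,C[5]=2)→2c, D[6]=2 ok
k=7 barrier max(L[7]=2,C[6]=2)→2c, D[7]=2 ok
k=8 barrier C[7]=5→5c, D[8]=5 ok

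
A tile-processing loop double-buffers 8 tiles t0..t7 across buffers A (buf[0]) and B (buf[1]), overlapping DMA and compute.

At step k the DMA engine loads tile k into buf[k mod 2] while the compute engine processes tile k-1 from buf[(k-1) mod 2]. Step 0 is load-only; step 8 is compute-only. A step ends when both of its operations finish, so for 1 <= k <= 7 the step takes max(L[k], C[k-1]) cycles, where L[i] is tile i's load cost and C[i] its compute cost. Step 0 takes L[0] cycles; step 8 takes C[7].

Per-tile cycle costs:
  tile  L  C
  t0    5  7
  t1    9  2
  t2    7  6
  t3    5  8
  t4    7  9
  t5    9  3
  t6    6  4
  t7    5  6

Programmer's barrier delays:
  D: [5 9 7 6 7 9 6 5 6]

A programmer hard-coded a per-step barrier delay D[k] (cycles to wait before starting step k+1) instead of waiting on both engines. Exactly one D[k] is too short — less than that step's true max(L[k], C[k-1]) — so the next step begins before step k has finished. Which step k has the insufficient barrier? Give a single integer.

[0] required=L[0]=5=5 vs D=5 ok
[1] required=max(L[1]=9,C[0]=7)=9 vs D=9 ok
[2] required=max(L[2]=7,C[1]=2)=7 vs D=7 ok
[3] required=max(L[3]=5,C[2]=6)=6 vs D=6 ok
[4] required=max(L[4]=7,C[3]=8)=8 vs D=7 SHORT
[5] required=max(L[5]=9,C[4]=9)=9 vs D=9 ok
[6] required=max(L[6]=6,C[5]=3)=6 vs D=6 ok
[7] required=max(L[7]=5,C[6]=4)=5 vs D=5 ok
[8] required=C[7]=6=6 vs D=6 ok

hazard at step 4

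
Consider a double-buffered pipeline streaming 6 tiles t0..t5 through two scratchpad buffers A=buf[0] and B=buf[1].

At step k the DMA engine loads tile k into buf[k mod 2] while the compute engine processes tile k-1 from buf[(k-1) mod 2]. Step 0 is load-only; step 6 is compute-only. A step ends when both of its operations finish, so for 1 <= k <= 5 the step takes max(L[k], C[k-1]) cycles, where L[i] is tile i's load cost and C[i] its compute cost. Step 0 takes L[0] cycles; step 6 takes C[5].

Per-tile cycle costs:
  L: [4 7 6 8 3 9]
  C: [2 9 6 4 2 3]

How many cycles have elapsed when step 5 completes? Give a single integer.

end_cycle[5] = 41

  0. 4=4c; end=4; A:t0 B:-
  1. max(7,2)=7c; end=11; A:t0 B:t1
  2. max(6,9)=9c; end=20; A:t2 B:t1
  3. max(8,6)=8c; end=28; A:t2 B:t3
  4. max(3,4)=4c; end=32; A:t4 B:t3
  5. max(9,2)=9c; end=41; A:t4 B:t5
  6. 3=3c; end=44; A:t4 B:t5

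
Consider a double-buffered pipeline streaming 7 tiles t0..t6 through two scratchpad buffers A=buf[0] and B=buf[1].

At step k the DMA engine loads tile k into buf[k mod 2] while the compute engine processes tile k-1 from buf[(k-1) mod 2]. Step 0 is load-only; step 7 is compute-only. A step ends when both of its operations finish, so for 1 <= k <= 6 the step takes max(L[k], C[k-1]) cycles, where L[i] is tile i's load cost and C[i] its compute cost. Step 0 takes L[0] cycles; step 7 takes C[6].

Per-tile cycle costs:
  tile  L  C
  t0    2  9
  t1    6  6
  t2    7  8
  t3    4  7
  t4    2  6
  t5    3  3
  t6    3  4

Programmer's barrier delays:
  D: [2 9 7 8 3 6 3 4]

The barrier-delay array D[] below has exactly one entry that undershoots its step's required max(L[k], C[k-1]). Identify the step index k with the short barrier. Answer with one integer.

hazard at step 4

step 0: need L[0]=2 = 2; D[0]=2 ok
step 1: need max(L[1]=6,C[0]=9) = 9; D[1]=9 ok
step 2: need max(L[2]=7,C[1]=6) = 7; D[2]=7 ok
step 3: need max(L[3]=4,C[2]=8) = 8; D[3]=8 ok
step 4: need max(L[4]=2,C[3]=7) = 7; D[4]=3 SHORT
step 5: need max(L[5]=3,C[4]=6) = 6; D[5]=6 ok
step 6: need max(L[6]=3,C[5]=3) = 3; D[6]=3 ok
step 7: need C[6]=4 = 4; D[7]=4 ok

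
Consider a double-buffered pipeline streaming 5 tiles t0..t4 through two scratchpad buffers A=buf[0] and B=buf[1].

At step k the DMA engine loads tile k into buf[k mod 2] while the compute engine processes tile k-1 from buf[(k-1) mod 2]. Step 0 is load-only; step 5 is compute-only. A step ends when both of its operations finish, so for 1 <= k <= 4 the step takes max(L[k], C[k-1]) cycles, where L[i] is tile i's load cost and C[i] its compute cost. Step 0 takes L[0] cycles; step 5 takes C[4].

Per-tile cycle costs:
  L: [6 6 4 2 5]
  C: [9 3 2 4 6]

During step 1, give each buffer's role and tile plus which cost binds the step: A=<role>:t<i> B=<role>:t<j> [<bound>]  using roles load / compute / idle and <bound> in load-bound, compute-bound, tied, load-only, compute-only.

step 1: A=compute:t0 B=load:t1 [compute-bound]

step 0: L[0]=6 → dur=6, Σ=6 | A=load:t0 B=idle [load-only]
step 1: L[1]=6 C[0]=9 → dur=9, Σ=15 | A=compute:t0 B=load:t1 [compute-bound]
step 2: L[2]=4 C[1]=3 → dur=4, Σ=19 | A=load:t2 B=compute:t1 [load-bound]
step 3: L[3]=2 C[2]=2 → dur=2, Σ=21 | A=compute:t2 B=load:t3 [tied]
step 4: L[4]=5 C[3]=4 → dur=5, Σ=26 | A=load:t4 B=compute:t3 [load-bound]
step 5: C[4]=6 → dur=6, Σ=32 | A=compute:t4 B=idle [compute-only]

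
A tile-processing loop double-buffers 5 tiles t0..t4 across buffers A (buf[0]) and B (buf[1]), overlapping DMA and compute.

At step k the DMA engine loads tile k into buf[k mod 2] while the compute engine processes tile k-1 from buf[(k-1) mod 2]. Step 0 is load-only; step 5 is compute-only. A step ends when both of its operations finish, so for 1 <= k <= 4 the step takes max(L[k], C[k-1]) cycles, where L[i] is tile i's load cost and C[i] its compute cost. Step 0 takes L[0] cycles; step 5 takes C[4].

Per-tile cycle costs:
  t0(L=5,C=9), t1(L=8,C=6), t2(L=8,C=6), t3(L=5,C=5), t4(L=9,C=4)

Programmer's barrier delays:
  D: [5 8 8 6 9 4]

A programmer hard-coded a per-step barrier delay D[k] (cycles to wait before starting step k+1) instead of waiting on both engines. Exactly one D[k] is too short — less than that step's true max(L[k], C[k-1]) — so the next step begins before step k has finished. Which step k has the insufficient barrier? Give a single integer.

hazard at step 1

k=0 barrier L[0]=5→5c, D[0]=5 ok
k=1 barrier max(L[1]=8,C[0]=9)→9c, D[1]=8 SHORT
k=2 barrier max(L[2]=8,C[1]=6)→8c, D[2]=8 ok
k=3 barrier max(L[3]=5,C[2]=6)→6c, D[3]=6 ok
k=4 barrier max(L[4]=9,C[3]=5)→9c, D[4]=9 ok
k=5 barrier C[4]=4→4c, D[5]=4 ok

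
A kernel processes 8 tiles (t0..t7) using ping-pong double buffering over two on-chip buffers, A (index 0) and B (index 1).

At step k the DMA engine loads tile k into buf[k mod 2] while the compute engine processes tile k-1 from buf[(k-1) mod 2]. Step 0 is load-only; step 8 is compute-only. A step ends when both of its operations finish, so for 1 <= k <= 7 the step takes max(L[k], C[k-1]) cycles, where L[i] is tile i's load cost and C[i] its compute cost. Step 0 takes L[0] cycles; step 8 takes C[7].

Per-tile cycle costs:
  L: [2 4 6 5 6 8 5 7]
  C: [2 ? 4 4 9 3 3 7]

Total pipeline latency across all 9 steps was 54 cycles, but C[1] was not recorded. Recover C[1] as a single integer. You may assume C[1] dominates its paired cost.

C[1] = 9

step 0 = dur = L[0]=2 = 2
step 1 = dur = max(L[1]=4, C[0]=2) = 4
step 2 = dur = max(L[2]=6, C[1]=?) = C[1]  (unknown; binding)
step 3 = dur = max(L[3]=5, C[2]=4) = 5
step 4 = dur = max(L[4]=6, C[3]=4) = 6
step 5 = dur = max(L[5]=8, C[4]=9) = 9
step 6 = dur = max(L[6]=5, C[5]=3) = 5
step 7 = dur = max(L[7]=7, C[6]=3) = 7
step 8 = dur = C[7]=7 = 7
sum of known step durations = 45
dur[2] = total - known = 54 - 45 = 9
C[1] is the binding max in step 2, so C[1] = dur[2] = 9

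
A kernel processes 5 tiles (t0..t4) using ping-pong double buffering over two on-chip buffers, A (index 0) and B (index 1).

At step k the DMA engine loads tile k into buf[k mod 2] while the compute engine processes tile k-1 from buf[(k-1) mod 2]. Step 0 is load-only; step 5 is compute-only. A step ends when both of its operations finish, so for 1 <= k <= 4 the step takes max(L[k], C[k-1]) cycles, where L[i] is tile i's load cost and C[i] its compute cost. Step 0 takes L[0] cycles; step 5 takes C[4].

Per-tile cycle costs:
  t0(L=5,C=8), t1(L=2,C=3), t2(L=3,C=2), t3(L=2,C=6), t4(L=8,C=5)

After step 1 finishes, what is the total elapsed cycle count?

k=0 load=t0/5c comp=- wait=5 total=5
k=1 load=t1/2c comp=t0/8c wait=8 total=13
k=2 load=t2/3c comp=t1/3c wait=3 total=16
k=3 load=t3/2c comp=t2/2c wait=2 total=18
k=4 load=t4/8c comp=t3/6c wait=8 total=26
k=5 load=- comp=t4/5c wait=5 total=31

end_cycle[1] = 13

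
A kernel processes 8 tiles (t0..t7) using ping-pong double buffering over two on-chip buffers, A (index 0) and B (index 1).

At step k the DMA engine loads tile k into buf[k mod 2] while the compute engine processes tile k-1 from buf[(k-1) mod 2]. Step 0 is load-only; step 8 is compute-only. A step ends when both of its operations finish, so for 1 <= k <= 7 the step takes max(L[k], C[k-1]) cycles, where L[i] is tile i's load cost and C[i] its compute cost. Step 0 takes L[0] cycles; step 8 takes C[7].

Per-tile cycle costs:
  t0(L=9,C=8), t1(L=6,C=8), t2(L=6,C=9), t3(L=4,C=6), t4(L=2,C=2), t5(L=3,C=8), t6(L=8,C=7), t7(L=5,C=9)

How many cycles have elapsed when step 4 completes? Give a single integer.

k=0 load=t0/9c comp=- wait=9 total=9
k=1 load=t1/6c comp=t0/8c wait=8 total=17
k=2 load=t2/6c comp=t1/8c wait=8 total=25
k=3 load=t3/4c comp=t2/9c wait=9 total=34
k=4 load=t4/2c comp=t3/6c wait=6 total=40
k=5 load=t5/3c comp=t4/2c wait=3 total=43
k=6 load=t6/8c comp=t5/8c wait=8 total=51
k=7 load=t7/5c comp=t6/7c wait=7 total=58
k=8 load=- comp=t7/9c wait=9 total=67

end_cycle[4] = 40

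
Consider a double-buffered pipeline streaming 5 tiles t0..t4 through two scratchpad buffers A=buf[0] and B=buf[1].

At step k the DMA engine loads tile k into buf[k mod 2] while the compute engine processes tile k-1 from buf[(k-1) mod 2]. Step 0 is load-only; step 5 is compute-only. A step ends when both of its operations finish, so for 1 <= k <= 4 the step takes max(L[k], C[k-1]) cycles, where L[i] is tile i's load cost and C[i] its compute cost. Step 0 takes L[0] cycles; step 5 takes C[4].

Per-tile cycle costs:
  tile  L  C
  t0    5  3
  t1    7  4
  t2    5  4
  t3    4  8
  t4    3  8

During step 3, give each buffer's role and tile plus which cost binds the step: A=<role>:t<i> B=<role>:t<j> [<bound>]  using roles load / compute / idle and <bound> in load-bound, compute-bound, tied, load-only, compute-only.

step 3: A=compute:t2 B=load:t3 [tied]

[0] DMA t0→A (5c) ∥ CU idle ⇒ 5c, clock 5
[1] DMA t1→B (7c) ∥ CU A:t0 (3c) ⇒ 7c, clock 12
[2] DMA t2→A (5c) ∥ CU B:t1 (4c) ⇒ 5c, clock 17
[3] DMA t3→B (4c) ∥ CU A:t2 (4c) ⇒ 4c, clock 21
[4] DMA t4→A (3c) ∥ CU B:t3 (8c) ⇒ 8c, clock 29
[5] DMA idle ∥ CU A:t4 (8c) ⇒ 8c, clock 37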